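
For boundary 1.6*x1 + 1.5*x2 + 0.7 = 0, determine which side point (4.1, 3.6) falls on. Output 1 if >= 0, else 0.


Compute 1.6 * 4.1 + 1.5 * 3.6 + 0.7
= 6.56 + 5.4 + 0.7
= 12.66
Since 12.66 >= 0, the point is on the positive side.

1


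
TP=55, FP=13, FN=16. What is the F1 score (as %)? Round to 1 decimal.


Precision = TP / (TP + FP) = 55 / 68 = 0.8088
Recall = TP / (TP + FN) = 55 / 71 = 0.7746
F1 = 2 * P * R / (P + R)
= 2 * 0.8088 * 0.7746 / (0.8088 + 0.7746)
= 1.2531 / 1.5835
= 0.7914
As percentage: 79.1%

79.1


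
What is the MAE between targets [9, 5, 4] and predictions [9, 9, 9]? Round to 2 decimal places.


Absolute errors: [0, 4, 5]
Sum of absolute errors = 9
MAE = 9 / 3 = 3.00

3.00


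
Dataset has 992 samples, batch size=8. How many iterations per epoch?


Iterations per epoch = dataset_size / batch_size
= 992 / 8
= 124

124


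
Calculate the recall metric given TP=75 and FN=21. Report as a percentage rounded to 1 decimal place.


Recall = TP / (TP + FN) * 100
= 75 / (75 + 21)
= 75 / 96
= 0.7812
= 78.1%

78.1


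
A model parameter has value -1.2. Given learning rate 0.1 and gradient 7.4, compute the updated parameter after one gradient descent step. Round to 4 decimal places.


w_new = w_old - lr * gradient
= -1.2 - 0.1 * 7.4
= -1.2 - (0.74)
= -1.9400

-1.9400


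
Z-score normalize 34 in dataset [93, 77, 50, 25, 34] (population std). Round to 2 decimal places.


Mean = (93 + 77 + 50 + 25 + 34) / 5 = 55.8
Variance = sum((x_i - mean)^2) / n = 658.16
Std = sqrt(658.16) = 25.6546
Z = (x - mean) / std
= (34 - 55.8) / 25.6546
= -21.8 / 25.6546
= -0.85

-0.85


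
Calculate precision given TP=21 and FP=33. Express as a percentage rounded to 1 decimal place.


Precision = TP / (TP + FP) * 100
= 21 / (21 + 33)
= 21 / 54
= 0.3889
= 38.9%

38.9


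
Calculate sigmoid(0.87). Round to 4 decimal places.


sigmoid(z) = 1 / (1 + exp(-z))
exp(-(0.87)) = exp(-0.87) = 0.419
1 + 0.419 = 1.419
1 / 1.419 = 0.7047

0.7047


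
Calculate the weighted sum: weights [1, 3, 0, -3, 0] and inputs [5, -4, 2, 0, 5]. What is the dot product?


Element-wise products:
1 * 5 = 5
3 * -4 = -12
0 * 2 = 0
-3 * 0 = 0
0 * 5 = 0
Sum = 5 + -12 + 0 + 0 + 0
= -7

-7


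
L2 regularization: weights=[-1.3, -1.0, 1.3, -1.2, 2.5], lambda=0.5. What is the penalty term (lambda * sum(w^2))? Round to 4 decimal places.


Squaring each weight:
(-1.3)^2 = 1.69
(-1.0)^2 = 1.0
1.3^2 = 1.69
(-1.2)^2 = 1.44
2.5^2 = 6.25
Sum of squares = 12.07
Penalty = 0.5 * 12.07 = 6.0350

6.0350


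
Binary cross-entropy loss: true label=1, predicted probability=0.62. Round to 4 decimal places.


For y=1: Loss = -log(p)
= -log(0.62)
= -(-0.478)
= 0.4780

0.4780


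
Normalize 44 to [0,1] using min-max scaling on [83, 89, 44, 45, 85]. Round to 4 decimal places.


Min = 44, Max = 89
Range = 89 - 44 = 45
Scaled = (x - min) / (max - min)
= (44 - 44) / 45
= 0 / 45
= 0.0000

0.0000


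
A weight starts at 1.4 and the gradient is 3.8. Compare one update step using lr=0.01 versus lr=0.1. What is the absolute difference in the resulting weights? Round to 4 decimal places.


With lr=0.01: w_new = 1.4 - 0.01 * 3.8 = 1.362
With lr=0.1: w_new = 1.4 - 0.1 * 3.8 = 1.02
Absolute difference = |1.362 - 1.02|
= 0.3420

0.3420


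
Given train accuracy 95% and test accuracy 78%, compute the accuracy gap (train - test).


Gap = train_accuracy - test_accuracy
= 95 - 78
= 17%
This gap suggests the model is overfitting.

17


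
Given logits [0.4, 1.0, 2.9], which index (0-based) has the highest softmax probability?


Softmax is a monotonic transformation, so it preserves the argmax.
We need to find the index of the maximum logit.
Index 0: 0.4
Index 1: 1.0
Index 2: 2.9
Maximum logit = 2.9 at index 2

2


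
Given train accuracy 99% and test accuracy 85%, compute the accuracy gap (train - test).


Gap = train_accuracy - test_accuracy
= 99 - 85
= 14%
This gap suggests the model is overfitting.

14


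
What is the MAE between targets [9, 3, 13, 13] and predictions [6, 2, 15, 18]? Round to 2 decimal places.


Absolute errors: [3, 1, 2, 5]
Sum of absolute errors = 11
MAE = 11 / 4 = 2.75

2.75


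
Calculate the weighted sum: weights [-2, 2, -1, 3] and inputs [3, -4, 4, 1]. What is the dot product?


Element-wise products:
-2 * 3 = -6
2 * -4 = -8
-1 * 4 = -4
3 * 1 = 3
Sum = -6 + -8 + -4 + 3
= -15

-15


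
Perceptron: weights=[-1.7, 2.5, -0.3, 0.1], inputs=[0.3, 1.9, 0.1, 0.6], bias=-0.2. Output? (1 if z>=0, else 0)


z = w . x + b
= -1.7*0.3 + 2.5*1.9 + -0.3*0.1 + 0.1*0.6 + -0.2
= -0.51 + 4.75 + -0.03 + 0.06 + -0.2
= 4.27 + -0.2
= 4.07
Since z = 4.07 >= 0, output = 1

1


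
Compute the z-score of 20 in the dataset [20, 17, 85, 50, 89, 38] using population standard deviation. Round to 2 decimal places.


Mean = (20 + 17 + 85 + 50 + 89 + 38) / 6 = 49.8333
Variance = sum((x_i - mean)^2) / n = 813.1389
Std = sqrt(813.1389) = 28.5156
Z = (x - mean) / std
= (20 - 49.8333) / 28.5156
= -29.8333 / 28.5156
= -1.05

-1.05


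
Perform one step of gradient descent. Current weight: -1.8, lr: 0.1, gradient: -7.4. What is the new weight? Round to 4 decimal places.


w_new = w_old - lr * gradient
= -1.8 - 0.1 * -7.4
= -1.8 - (-0.74)
= -1.0600

-1.0600


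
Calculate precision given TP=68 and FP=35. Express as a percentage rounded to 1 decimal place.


Precision = TP / (TP + FP) * 100
= 68 / (68 + 35)
= 68 / 103
= 0.6602
= 66.0%

66.0


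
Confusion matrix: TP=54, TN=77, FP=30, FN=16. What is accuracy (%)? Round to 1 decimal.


Accuracy = (TP + TN) / (TP + TN + FP + FN) * 100
= (54 + 77) / (54 + 77 + 30 + 16)
= 131 / 177
= 0.7401
= 74.0%

74.0


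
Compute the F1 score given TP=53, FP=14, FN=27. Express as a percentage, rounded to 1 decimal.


Precision = TP / (TP + FP) = 53 / 67 = 0.791
Recall = TP / (TP + FN) = 53 / 80 = 0.6625
F1 = 2 * P * R / (P + R)
= 2 * 0.791 * 0.6625 / (0.791 + 0.6625)
= 1.0481 / 1.4535
= 0.7211
As percentage: 72.1%

72.1


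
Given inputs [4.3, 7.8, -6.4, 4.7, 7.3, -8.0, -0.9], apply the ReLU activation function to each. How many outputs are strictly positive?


ReLU(x) = max(0, x) for each element:
ReLU(4.3) = 4.3
ReLU(7.8) = 7.8
ReLU(-6.4) = 0
ReLU(4.7) = 4.7
ReLU(7.3) = 7.3
ReLU(-8.0) = 0
ReLU(-0.9) = 0
Active neurons (>0): 4

4


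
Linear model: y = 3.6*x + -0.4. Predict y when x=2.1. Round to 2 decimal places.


y = 3.6 * 2.1 + (-0.4)
= 7.56 + (-0.4)
= 7.16

7.16


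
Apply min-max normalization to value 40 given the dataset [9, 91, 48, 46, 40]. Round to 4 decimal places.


Min = 9, Max = 91
Range = 91 - 9 = 82
Scaled = (x - min) / (max - min)
= (40 - 9) / 82
= 31 / 82
= 0.3780

0.3780


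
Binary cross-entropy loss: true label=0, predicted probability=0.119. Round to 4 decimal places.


For y=0: Loss = -log(1-p)
= -log(1 - 0.119)
= -log(0.881)
= -(-0.1267)
= 0.1267

0.1267


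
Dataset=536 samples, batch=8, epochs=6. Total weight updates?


Iterations per epoch = 536 / 8 = 67
Total updates = iterations_per_epoch * epochs
= 67 * 6
= 402

402


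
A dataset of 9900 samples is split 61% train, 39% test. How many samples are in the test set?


Train samples = 9900 * 61% = 6039
Test samples = 9900 - 6039
= 3861

3861


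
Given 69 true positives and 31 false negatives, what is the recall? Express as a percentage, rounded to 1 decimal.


Recall = TP / (TP + FN) * 100
= 69 / (69 + 31)
= 69 / 100
= 0.69
= 69.0%

69.0


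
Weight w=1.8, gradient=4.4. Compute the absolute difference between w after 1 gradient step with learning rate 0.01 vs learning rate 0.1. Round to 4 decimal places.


With lr=0.01: w_new = 1.8 - 0.01 * 4.4 = 1.756
With lr=0.1: w_new = 1.8 - 0.1 * 4.4 = 1.36
Absolute difference = |1.756 - 1.36|
= 0.3960

0.3960


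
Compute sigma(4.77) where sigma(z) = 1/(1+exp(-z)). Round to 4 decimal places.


sigmoid(z) = 1 / (1 + exp(-z))
exp(-(4.77)) = exp(-4.77) = 0.0085
1 + 0.0085 = 1.0085
1 / 1.0085 = 0.9916

0.9916


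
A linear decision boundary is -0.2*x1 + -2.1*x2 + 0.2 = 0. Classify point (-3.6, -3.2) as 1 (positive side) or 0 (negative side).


Compute -0.2 * -3.6 + -2.1 * -3.2 + 0.2
= 0.72 + 6.72 + 0.2
= 7.64
Since 7.64 >= 0, the point is on the positive side.

1


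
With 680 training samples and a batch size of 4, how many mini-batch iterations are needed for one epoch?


Iterations per epoch = dataset_size / batch_size
= 680 / 4
= 170

170


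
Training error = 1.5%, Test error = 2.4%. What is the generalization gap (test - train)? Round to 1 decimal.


Generalization gap = test_error - train_error
= 2.4 - 1.5
= 0.9%
A small gap suggests good generalization.

0.9


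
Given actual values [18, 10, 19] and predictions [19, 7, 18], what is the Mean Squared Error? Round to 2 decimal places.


Differences: [-1, 3, 1]
Squared errors: [1, 9, 1]
Sum of squared errors = 11
MSE = 11 / 3 = 3.67

3.67


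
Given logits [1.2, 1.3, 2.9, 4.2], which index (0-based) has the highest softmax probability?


Softmax is a monotonic transformation, so it preserves the argmax.
We need to find the index of the maximum logit.
Index 0: 1.2
Index 1: 1.3
Index 2: 2.9
Index 3: 4.2
Maximum logit = 4.2 at index 3

3


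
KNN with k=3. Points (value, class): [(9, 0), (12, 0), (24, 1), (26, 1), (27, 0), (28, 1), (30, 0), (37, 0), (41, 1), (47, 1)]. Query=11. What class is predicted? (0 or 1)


Distances from query 11:
Point 12 (class 0): distance = 1
Point 9 (class 0): distance = 2
Point 24 (class 1): distance = 13
K=3 nearest neighbors: classes = [0, 0, 1]
Votes for class 1: 1 / 3
Majority vote => class 0

0


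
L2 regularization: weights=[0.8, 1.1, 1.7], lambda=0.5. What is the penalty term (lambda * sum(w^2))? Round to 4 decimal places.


Squaring each weight:
0.8^2 = 0.64
1.1^2 = 1.21
1.7^2 = 2.89
Sum of squares = 4.74
Penalty = 0.5 * 4.74 = 2.3700

2.3700


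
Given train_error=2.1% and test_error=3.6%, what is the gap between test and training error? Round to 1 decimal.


Generalization gap = test_error - train_error
= 3.6 - 2.1
= 1.5%
A small gap suggests good generalization.

1.5


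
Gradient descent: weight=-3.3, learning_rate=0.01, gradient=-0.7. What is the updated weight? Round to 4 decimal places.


w_new = w_old - lr * gradient
= -3.3 - 0.01 * -0.7
= -3.3 - (-0.007)
= -3.2930

-3.2930


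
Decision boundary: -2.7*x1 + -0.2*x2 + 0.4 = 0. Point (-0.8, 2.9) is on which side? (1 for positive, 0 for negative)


Compute -2.7 * -0.8 + -0.2 * 2.9 + 0.4
= 2.16 + -0.58 + 0.4
= 1.98
Since 1.98 >= 0, the point is on the positive side.

1


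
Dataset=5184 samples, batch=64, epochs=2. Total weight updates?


Iterations per epoch = 5184 / 64 = 81
Total updates = iterations_per_epoch * epochs
= 81 * 2
= 162

162


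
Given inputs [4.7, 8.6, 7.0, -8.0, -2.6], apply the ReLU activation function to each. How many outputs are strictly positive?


ReLU(x) = max(0, x) for each element:
ReLU(4.7) = 4.7
ReLU(8.6) = 8.6
ReLU(7.0) = 7.0
ReLU(-8.0) = 0
ReLU(-2.6) = 0
Active neurons (>0): 3

3


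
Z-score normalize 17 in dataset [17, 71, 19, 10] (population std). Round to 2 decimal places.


Mean = (17 + 71 + 19 + 10) / 4 = 29.25
Variance = sum((x_i - mean)^2) / n = 592.1875
Std = sqrt(592.1875) = 24.3349
Z = (x - mean) / std
= (17 - 29.25) / 24.3349
= -12.25 / 24.3349
= -0.50

-0.50


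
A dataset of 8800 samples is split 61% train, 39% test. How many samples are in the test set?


Train samples = 8800 * 61% = 5368
Test samples = 8800 - 5368
= 3432

3432


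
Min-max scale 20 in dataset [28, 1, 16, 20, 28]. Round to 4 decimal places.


Min = 1, Max = 28
Range = 28 - 1 = 27
Scaled = (x - min) / (max - min)
= (20 - 1) / 27
= 19 / 27
= 0.7037

0.7037


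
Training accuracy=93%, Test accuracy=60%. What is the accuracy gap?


Gap = train_accuracy - test_accuracy
= 93 - 60
= 33%
This large gap strongly indicates overfitting.

33


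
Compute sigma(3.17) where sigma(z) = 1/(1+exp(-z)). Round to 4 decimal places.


sigmoid(z) = 1 / (1 + exp(-z))
exp(-(3.17)) = exp(-3.17) = 0.042
1 + 0.042 = 1.042
1 / 1.042 = 0.9597

0.9597


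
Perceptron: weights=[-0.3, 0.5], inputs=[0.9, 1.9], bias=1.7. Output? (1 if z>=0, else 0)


z = w . x + b
= -0.3*0.9 + 0.5*1.9 + 1.7
= -0.27 + 0.95 + 1.7
= 0.68 + 1.7
= 2.38
Since z = 2.38 >= 0, output = 1

1


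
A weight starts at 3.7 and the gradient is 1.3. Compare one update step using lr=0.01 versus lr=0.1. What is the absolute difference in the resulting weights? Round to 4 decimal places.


With lr=0.01: w_new = 3.7 - 0.01 * 1.3 = 3.687
With lr=0.1: w_new = 3.7 - 0.1 * 1.3 = 3.57
Absolute difference = |3.687 - 3.57|
= 0.1170

0.1170


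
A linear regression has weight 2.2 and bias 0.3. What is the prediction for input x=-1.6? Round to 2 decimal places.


y = 2.2 * -1.6 + (0.3)
= -3.52 + (0.3)
= -3.22

-3.22


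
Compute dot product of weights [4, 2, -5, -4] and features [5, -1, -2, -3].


Element-wise products:
4 * 5 = 20
2 * -1 = -2
-5 * -2 = 10
-4 * -3 = 12
Sum = 20 + -2 + 10 + 12
= 40

40


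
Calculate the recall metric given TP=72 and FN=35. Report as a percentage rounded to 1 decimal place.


Recall = TP / (TP + FN) * 100
= 72 / (72 + 35)
= 72 / 107
= 0.6729
= 67.3%

67.3


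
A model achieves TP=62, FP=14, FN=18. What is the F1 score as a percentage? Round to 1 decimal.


Precision = TP / (TP + FP) = 62 / 76 = 0.8158
Recall = TP / (TP + FN) = 62 / 80 = 0.775
F1 = 2 * P * R / (P + R)
= 2 * 0.8158 * 0.775 / (0.8158 + 0.775)
= 1.2645 / 1.5908
= 0.7949
As percentage: 79.5%

79.5


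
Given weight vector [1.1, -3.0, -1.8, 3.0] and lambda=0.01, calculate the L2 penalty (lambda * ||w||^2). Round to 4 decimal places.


Squaring each weight:
1.1^2 = 1.21
(-3.0)^2 = 9.0
(-1.8)^2 = 3.24
3.0^2 = 9.0
Sum of squares = 22.45
Penalty = 0.01 * 22.45 = 0.2245

0.2245


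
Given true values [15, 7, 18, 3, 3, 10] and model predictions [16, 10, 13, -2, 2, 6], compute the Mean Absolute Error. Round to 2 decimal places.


Absolute errors: [1, 3, 5, 5, 1, 4]
Sum of absolute errors = 19
MAE = 19 / 6 = 3.17

3.17


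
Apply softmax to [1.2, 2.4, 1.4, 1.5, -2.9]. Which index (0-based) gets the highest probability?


Softmax is a monotonic transformation, so it preserves the argmax.
We need to find the index of the maximum logit.
Index 0: 1.2
Index 1: 2.4
Index 2: 1.4
Index 3: 1.5
Index 4: -2.9
Maximum logit = 2.4 at index 1

1


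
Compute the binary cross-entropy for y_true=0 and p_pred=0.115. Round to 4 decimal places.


For y=0: Loss = -log(1-p)
= -log(1 - 0.115)
= -log(0.885)
= -(-0.1222)
= 0.1222

0.1222


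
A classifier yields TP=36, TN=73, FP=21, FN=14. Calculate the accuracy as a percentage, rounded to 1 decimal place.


Accuracy = (TP + TN) / (TP + TN + FP + FN) * 100
= (36 + 73) / (36 + 73 + 21 + 14)
= 109 / 144
= 0.7569
= 75.7%

75.7


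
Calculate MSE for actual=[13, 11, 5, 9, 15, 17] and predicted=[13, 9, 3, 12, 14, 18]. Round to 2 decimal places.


Differences: [0, 2, 2, -3, 1, -1]
Squared errors: [0, 4, 4, 9, 1, 1]
Sum of squared errors = 19
MSE = 19 / 6 = 3.17

3.17


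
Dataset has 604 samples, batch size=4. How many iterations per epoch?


Iterations per epoch = dataset_size / batch_size
= 604 / 4
= 151

151


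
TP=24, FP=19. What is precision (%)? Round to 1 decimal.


Precision = TP / (TP + FP) * 100
= 24 / (24 + 19)
= 24 / 43
= 0.5581
= 55.8%

55.8


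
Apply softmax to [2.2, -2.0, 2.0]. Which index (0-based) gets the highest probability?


Softmax is a monotonic transformation, so it preserves the argmax.
We need to find the index of the maximum logit.
Index 0: 2.2
Index 1: -2.0
Index 2: 2.0
Maximum logit = 2.2 at index 0

0


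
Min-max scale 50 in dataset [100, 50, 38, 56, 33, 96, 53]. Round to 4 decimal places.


Min = 33, Max = 100
Range = 100 - 33 = 67
Scaled = (x - min) / (max - min)
= (50 - 33) / 67
= 17 / 67
= 0.2537

0.2537


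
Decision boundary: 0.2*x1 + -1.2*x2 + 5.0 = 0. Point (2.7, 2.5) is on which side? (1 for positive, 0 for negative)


Compute 0.2 * 2.7 + -1.2 * 2.5 + 5.0
= 0.54 + -3.0 + 5.0
= 2.54
Since 2.54 >= 0, the point is on the positive side.

1


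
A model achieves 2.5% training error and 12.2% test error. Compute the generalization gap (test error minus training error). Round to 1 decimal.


Generalization gap = test_error - train_error
= 12.2 - 2.5
= 9.7%
A moderate gap.

9.7


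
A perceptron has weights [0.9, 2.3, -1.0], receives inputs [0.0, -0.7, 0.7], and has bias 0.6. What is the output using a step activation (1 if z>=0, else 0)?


z = w . x + b
= 0.9*0.0 + 2.3*-0.7 + -1.0*0.7 + 0.6
= 0.0 + -1.61 + -0.7 + 0.6
= -2.31 + 0.6
= -1.71
Since z = -1.71 < 0, output = 0

0


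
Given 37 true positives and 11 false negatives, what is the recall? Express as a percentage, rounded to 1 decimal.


Recall = TP / (TP + FN) * 100
= 37 / (37 + 11)
= 37 / 48
= 0.7708
= 77.1%

77.1


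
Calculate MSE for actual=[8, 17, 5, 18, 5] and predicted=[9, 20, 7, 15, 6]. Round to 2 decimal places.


Differences: [-1, -3, -2, 3, -1]
Squared errors: [1, 9, 4, 9, 1]
Sum of squared errors = 24
MSE = 24 / 5 = 4.80

4.80


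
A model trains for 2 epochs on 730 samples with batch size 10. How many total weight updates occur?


Iterations per epoch = 730 / 10 = 73
Total updates = iterations_per_epoch * epochs
= 73 * 2
= 146

146


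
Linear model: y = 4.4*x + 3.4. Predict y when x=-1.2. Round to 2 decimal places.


y = 4.4 * -1.2 + (3.4)
= -5.28 + (3.4)
= -1.88

-1.88


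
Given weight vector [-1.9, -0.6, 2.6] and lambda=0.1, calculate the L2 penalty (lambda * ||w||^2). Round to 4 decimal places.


Squaring each weight:
(-1.9)^2 = 3.61
(-0.6)^2 = 0.36
2.6^2 = 6.76
Sum of squares = 10.73
Penalty = 0.1 * 10.73 = 1.0730

1.0730


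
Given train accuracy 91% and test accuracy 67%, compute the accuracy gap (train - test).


Gap = train_accuracy - test_accuracy
= 91 - 67
= 24%
This large gap strongly indicates overfitting.

24


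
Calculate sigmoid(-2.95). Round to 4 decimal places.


sigmoid(z) = 1 / (1 + exp(-z))
exp(-(-2.95)) = exp(2.95) = 19.106
1 + 19.106 = 20.106
1 / 20.106 = 0.0497

0.0497


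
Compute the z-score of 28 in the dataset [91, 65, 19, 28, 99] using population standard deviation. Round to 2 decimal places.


Mean = (91 + 65 + 19 + 28 + 99) / 5 = 60.4
Variance = sum((x_i - mean)^2) / n = 1042.24
Std = sqrt(1042.24) = 32.2837
Z = (x - mean) / std
= (28 - 60.4) / 32.2837
= -32.4 / 32.2837
= -1.00

-1.00


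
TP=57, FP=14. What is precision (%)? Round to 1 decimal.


Precision = TP / (TP + FP) * 100
= 57 / (57 + 14)
= 57 / 71
= 0.8028
= 80.3%

80.3


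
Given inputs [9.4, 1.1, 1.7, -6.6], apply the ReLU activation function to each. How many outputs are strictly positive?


ReLU(x) = max(0, x) for each element:
ReLU(9.4) = 9.4
ReLU(1.1) = 1.1
ReLU(1.7) = 1.7
ReLU(-6.6) = 0
Active neurons (>0): 3

3


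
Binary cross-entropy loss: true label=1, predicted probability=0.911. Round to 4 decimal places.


For y=1: Loss = -log(p)
= -log(0.911)
= -(-0.0932)
= 0.0932

0.0932


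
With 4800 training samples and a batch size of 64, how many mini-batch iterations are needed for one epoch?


Iterations per epoch = dataset_size / batch_size
= 4800 / 64
= 75

75


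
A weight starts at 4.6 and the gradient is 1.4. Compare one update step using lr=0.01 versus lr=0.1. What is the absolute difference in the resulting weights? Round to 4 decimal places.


With lr=0.01: w_new = 4.6 - 0.01 * 1.4 = 4.586
With lr=0.1: w_new = 4.6 - 0.1 * 1.4 = 4.46
Absolute difference = |4.586 - 4.46|
= 0.1260

0.1260


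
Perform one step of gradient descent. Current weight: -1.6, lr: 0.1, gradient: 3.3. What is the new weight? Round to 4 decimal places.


w_new = w_old - lr * gradient
= -1.6 - 0.1 * 3.3
= -1.6 - (0.33)
= -1.9300

-1.9300


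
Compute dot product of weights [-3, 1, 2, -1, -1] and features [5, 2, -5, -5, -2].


Element-wise products:
-3 * 5 = -15
1 * 2 = 2
2 * -5 = -10
-1 * -5 = 5
-1 * -2 = 2
Sum = -15 + 2 + -10 + 5 + 2
= -16

-16


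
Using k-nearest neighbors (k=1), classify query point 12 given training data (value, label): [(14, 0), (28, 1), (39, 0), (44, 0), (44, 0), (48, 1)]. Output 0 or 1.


Distances from query 12:
Point 14 (class 0): distance = 2
K=1 nearest neighbors: classes = [0]
Votes for class 1: 0 / 1
Majority vote => class 0

0


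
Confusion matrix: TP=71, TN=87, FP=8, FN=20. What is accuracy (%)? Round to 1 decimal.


Accuracy = (TP + TN) / (TP + TN + FP + FN) * 100
= (71 + 87) / (71 + 87 + 8 + 20)
= 158 / 186
= 0.8495
= 84.9%

84.9


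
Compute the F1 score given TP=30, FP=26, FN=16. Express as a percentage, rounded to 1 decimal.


Precision = TP / (TP + FP) = 30 / 56 = 0.5357
Recall = TP / (TP + FN) = 30 / 46 = 0.6522
F1 = 2 * P * R / (P + R)
= 2 * 0.5357 * 0.6522 / (0.5357 + 0.6522)
= 0.6988 / 1.1879
= 0.5882
As percentage: 58.8%

58.8


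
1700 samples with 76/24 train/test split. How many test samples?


Train samples = 1700 * 76% = 1292
Test samples = 1700 - 1292
= 408

408


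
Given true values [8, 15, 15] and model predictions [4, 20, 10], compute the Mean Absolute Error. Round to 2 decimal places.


Absolute errors: [4, 5, 5]
Sum of absolute errors = 14
MAE = 14 / 3 = 4.67

4.67


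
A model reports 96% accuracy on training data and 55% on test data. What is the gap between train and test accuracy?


Gap = train_accuracy - test_accuracy
= 96 - 55
= 41%
This large gap strongly indicates overfitting.

41


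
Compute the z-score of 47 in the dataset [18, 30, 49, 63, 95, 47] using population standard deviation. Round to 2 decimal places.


Mean = (18 + 30 + 49 + 63 + 95 + 47) / 6 = 50.3333
Variance = sum((x_i - mean)^2) / n = 604.5556
Std = sqrt(604.5556) = 24.5877
Z = (x - mean) / std
= (47 - 50.3333) / 24.5877
= -3.3333 / 24.5877
= -0.14

-0.14


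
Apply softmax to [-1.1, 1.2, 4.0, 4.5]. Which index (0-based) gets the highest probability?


Softmax is a monotonic transformation, so it preserves the argmax.
We need to find the index of the maximum logit.
Index 0: -1.1
Index 1: 1.2
Index 2: 4.0
Index 3: 4.5
Maximum logit = 4.5 at index 3

3


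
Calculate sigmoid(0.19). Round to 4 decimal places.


sigmoid(z) = 1 / (1 + exp(-z))
exp(-(0.19)) = exp(-0.19) = 0.827
1 + 0.827 = 1.827
1 / 1.827 = 0.5474

0.5474


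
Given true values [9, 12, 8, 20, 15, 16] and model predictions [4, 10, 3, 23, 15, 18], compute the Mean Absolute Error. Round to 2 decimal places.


Absolute errors: [5, 2, 5, 3, 0, 2]
Sum of absolute errors = 17
MAE = 17 / 6 = 2.83

2.83


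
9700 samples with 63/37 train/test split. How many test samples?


Train samples = 9700 * 63% = 6111
Test samples = 9700 - 6111
= 3589

3589


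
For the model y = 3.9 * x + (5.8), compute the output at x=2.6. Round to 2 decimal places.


y = 3.9 * 2.6 + (5.8)
= 10.14 + (5.8)
= 15.94

15.94


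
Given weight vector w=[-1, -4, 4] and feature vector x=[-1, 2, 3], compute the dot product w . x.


Element-wise products:
-1 * -1 = 1
-4 * 2 = -8
4 * 3 = 12
Sum = 1 + -8 + 12
= 5

5


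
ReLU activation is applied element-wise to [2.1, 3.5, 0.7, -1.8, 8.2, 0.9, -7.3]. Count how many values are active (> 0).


ReLU(x) = max(0, x) for each element:
ReLU(2.1) = 2.1
ReLU(3.5) = 3.5
ReLU(0.7) = 0.7
ReLU(-1.8) = 0
ReLU(8.2) = 8.2
ReLU(0.9) = 0.9
ReLU(-7.3) = 0
Active neurons (>0): 5

5


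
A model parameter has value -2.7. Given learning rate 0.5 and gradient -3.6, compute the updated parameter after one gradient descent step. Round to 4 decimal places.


w_new = w_old - lr * gradient
= -2.7 - 0.5 * -3.6
= -2.7 - (-1.8)
= -0.9000

-0.9000


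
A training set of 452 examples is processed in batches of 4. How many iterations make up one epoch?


Iterations per epoch = dataset_size / batch_size
= 452 / 4
= 113

113


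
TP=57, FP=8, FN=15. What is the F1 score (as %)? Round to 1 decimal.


Precision = TP / (TP + FP) = 57 / 65 = 0.8769
Recall = TP / (TP + FN) = 57 / 72 = 0.7917
F1 = 2 * P * R / (P + R)
= 2 * 0.8769 * 0.7917 / (0.8769 + 0.7917)
= 1.3885 / 1.6686
= 0.8321
As percentage: 83.2%

83.2


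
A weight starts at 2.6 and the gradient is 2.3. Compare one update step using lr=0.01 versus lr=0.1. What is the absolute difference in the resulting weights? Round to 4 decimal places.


With lr=0.01: w_new = 2.6 - 0.01 * 2.3 = 2.577
With lr=0.1: w_new = 2.6 - 0.1 * 2.3 = 2.37
Absolute difference = |2.577 - 2.37|
= 0.2070

0.2070


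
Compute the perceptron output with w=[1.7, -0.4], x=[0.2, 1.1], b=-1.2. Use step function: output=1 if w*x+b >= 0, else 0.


z = w . x + b
= 1.7*0.2 + -0.4*1.1 + -1.2
= 0.34 + -0.44 + -1.2
= -0.1 + -1.2
= -1.3
Since z = -1.3 < 0, output = 0

0


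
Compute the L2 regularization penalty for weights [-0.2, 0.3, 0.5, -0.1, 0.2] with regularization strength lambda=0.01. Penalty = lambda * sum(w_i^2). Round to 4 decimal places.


Squaring each weight:
(-0.2)^2 = 0.04
0.3^2 = 0.09
0.5^2 = 0.25
(-0.1)^2 = 0.01
0.2^2 = 0.04
Sum of squares = 0.43
Penalty = 0.01 * 0.43 = 0.0043

0.0043


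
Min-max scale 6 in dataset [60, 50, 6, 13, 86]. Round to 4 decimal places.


Min = 6, Max = 86
Range = 86 - 6 = 80
Scaled = (x - min) / (max - min)
= (6 - 6) / 80
= 0 / 80
= 0.0000

0.0000


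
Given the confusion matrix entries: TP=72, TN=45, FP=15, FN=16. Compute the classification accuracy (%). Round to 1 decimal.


Accuracy = (TP + TN) / (TP + TN + FP + FN) * 100
= (72 + 45) / (72 + 45 + 15 + 16)
= 117 / 148
= 0.7905
= 79.1%

79.1


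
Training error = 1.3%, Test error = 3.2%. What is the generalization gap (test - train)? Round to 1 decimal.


Generalization gap = test_error - train_error
= 3.2 - 1.3
= 1.9%
A small gap suggests good generalization.

1.9


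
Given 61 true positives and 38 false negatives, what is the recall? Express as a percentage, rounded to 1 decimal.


Recall = TP / (TP + FN) * 100
= 61 / (61 + 38)
= 61 / 99
= 0.6162
= 61.6%

61.6


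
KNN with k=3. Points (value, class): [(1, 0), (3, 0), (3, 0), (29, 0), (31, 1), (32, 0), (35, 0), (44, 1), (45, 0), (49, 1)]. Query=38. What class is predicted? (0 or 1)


Distances from query 38:
Point 35 (class 0): distance = 3
Point 32 (class 0): distance = 6
Point 44 (class 1): distance = 6
K=3 nearest neighbors: classes = [0, 0, 1]
Votes for class 1: 1 / 3
Majority vote => class 0

0


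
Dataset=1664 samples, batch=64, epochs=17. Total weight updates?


Iterations per epoch = 1664 / 64 = 26
Total updates = iterations_per_epoch * epochs
= 26 * 17
= 442

442


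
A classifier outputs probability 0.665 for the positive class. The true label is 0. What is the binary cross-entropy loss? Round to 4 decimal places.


For y=0: Loss = -log(1-p)
= -log(1 - 0.665)
= -log(0.335)
= -(-1.0936)
= 1.0936

1.0936


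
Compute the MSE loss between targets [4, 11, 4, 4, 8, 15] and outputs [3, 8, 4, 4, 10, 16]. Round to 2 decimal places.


Differences: [1, 3, 0, 0, -2, -1]
Squared errors: [1, 9, 0, 0, 4, 1]
Sum of squared errors = 15
MSE = 15 / 6 = 2.50

2.50


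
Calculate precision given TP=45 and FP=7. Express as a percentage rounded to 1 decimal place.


Precision = TP / (TP + FP) * 100
= 45 / (45 + 7)
= 45 / 52
= 0.8654
= 86.5%

86.5


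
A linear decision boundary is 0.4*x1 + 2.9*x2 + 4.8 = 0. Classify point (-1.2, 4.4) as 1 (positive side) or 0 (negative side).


Compute 0.4 * -1.2 + 2.9 * 4.4 + 4.8
= -0.48 + 12.76 + 4.8
= 17.08
Since 17.08 >= 0, the point is on the positive side.

1


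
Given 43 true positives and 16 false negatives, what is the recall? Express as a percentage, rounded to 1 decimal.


Recall = TP / (TP + FN) * 100
= 43 / (43 + 16)
= 43 / 59
= 0.7288
= 72.9%

72.9


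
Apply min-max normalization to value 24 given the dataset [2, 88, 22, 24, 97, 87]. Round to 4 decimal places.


Min = 2, Max = 97
Range = 97 - 2 = 95
Scaled = (x - min) / (max - min)
= (24 - 2) / 95
= 22 / 95
= 0.2316

0.2316


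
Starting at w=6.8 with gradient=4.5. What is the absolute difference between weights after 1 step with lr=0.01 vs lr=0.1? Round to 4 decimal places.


With lr=0.01: w_new = 6.8 - 0.01 * 4.5 = 6.755
With lr=0.1: w_new = 6.8 - 0.1 * 4.5 = 6.35
Absolute difference = |6.755 - 6.35|
= 0.4050

0.4050


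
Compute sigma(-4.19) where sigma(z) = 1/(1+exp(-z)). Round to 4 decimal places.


sigmoid(z) = 1 / (1 + exp(-z))
exp(-(-4.19)) = exp(4.19) = 66.0228
1 + 66.0228 = 67.0228
1 / 67.0228 = 0.0149

0.0149


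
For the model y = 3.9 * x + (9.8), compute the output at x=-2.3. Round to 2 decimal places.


y = 3.9 * -2.3 + (9.8)
= -8.97 + (9.8)
= 0.83

0.83


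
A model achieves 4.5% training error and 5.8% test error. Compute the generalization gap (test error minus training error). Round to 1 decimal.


Generalization gap = test_error - train_error
= 5.8 - 4.5
= 1.3%
A small gap suggests good generalization.

1.3


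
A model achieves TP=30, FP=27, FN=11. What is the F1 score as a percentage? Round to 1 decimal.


Precision = TP / (TP + FP) = 30 / 57 = 0.5263
Recall = TP / (TP + FN) = 30 / 41 = 0.7317
F1 = 2 * P * R / (P + R)
= 2 * 0.5263 * 0.7317 / (0.5263 + 0.7317)
= 0.7702 / 1.258
= 0.6122
As percentage: 61.2%

61.2


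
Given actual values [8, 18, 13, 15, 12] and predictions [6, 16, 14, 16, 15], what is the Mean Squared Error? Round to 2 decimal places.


Differences: [2, 2, -1, -1, -3]
Squared errors: [4, 4, 1, 1, 9]
Sum of squared errors = 19
MSE = 19 / 5 = 3.80

3.80


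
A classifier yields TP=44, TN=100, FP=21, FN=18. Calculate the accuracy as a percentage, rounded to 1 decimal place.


Accuracy = (TP + TN) / (TP + TN + FP + FN) * 100
= (44 + 100) / (44 + 100 + 21 + 18)
= 144 / 183
= 0.7869
= 78.7%

78.7


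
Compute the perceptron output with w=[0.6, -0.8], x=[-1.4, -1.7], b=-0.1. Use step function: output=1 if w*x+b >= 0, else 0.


z = w . x + b
= 0.6*-1.4 + -0.8*-1.7 + -0.1
= -0.84 + 1.36 + -0.1
= 0.52 + -0.1
= 0.42
Since z = 0.42 >= 0, output = 1

1


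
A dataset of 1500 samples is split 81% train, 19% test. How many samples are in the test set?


Train samples = 1500 * 81% = 1215
Test samples = 1500 - 1215
= 285

285


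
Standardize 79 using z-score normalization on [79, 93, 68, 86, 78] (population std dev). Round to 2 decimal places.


Mean = (79 + 93 + 68 + 86 + 78) / 5 = 80.8
Variance = sum((x_i - mean)^2) / n = 70.16
Std = sqrt(70.16) = 8.3762
Z = (x - mean) / std
= (79 - 80.8) / 8.3762
= -1.8 / 8.3762
= -0.21

-0.21


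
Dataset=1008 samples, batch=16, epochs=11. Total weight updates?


Iterations per epoch = 1008 / 16 = 63
Total updates = iterations_per_epoch * epochs
= 63 * 11
= 693

693


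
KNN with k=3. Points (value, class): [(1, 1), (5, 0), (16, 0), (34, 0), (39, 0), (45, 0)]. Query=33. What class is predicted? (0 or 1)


Distances from query 33:
Point 34 (class 0): distance = 1
Point 39 (class 0): distance = 6
Point 45 (class 0): distance = 12
K=3 nearest neighbors: classes = [0, 0, 0]
Votes for class 1: 0 / 3
Majority vote => class 0

0


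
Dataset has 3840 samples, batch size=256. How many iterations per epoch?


Iterations per epoch = dataset_size / batch_size
= 3840 / 256
= 15

15


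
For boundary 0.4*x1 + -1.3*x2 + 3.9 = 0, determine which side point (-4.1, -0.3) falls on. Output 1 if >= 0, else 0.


Compute 0.4 * -4.1 + -1.3 * -0.3 + 3.9
= -1.64 + 0.39 + 3.9
= 2.65
Since 2.65 >= 0, the point is on the positive side.

1


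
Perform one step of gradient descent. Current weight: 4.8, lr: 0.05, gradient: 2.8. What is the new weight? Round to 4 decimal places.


w_new = w_old - lr * gradient
= 4.8 - 0.05 * 2.8
= 4.8 - (0.14)
= 4.6600

4.6600


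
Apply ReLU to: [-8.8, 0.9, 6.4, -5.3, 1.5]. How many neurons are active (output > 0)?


ReLU(x) = max(0, x) for each element:
ReLU(-8.8) = 0
ReLU(0.9) = 0.9
ReLU(6.4) = 6.4
ReLU(-5.3) = 0
ReLU(1.5) = 1.5
Active neurons (>0): 3

3


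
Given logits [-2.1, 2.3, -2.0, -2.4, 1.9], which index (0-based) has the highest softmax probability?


Softmax is a monotonic transformation, so it preserves the argmax.
We need to find the index of the maximum logit.
Index 0: -2.1
Index 1: 2.3
Index 2: -2.0
Index 3: -2.4
Index 4: 1.9
Maximum logit = 2.3 at index 1

1


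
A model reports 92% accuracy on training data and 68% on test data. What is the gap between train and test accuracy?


Gap = train_accuracy - test_accuracy
= 92 - 68
= 24%
This large gap strongly indicates overfitting.

24


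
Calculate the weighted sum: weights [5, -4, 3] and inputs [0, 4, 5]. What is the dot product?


Element-wise products:
5 * 0 = 0
-4 * 4 = -16
3 * 5 = 15
Sum = 0 + -16 + 15
= -1

-1


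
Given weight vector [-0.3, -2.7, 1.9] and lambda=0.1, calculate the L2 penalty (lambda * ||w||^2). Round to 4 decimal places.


Squaring each weight:
(-0.3)^2 = 0.09
(-2.7)^2 = 7.29
1.9^2 = 3.61
Sum of squares = 10.99
Penalty = 0.1 * 10.99 = 1.0990

1.0990


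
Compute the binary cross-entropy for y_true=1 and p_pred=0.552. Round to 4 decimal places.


For y=1: Loss = -log(p)
= -log(0.552)
= -(-0.5942)
= 0.5942

0.5942


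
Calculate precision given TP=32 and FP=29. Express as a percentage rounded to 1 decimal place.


Precision = TP / (TP + FP) * 100
= 32 / (32 + 29)
= 32 / 61
= 0.5246
= 52.5%

52.5


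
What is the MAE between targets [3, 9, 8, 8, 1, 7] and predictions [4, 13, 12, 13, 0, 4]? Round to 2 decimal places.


Absolute errors: [1, 4, 4, 5, 1, 3]
Sum of absolute errors = 18
MAE = 18 / 6 = 3.00

3.00


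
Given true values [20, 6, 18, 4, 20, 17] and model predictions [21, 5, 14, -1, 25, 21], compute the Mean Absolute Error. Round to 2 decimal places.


Absolute errors: [1, 1, 4, 5, 5, 4]
Sum of absolute errors = 20
MAE = 20 / 6 = 3.33

3.33


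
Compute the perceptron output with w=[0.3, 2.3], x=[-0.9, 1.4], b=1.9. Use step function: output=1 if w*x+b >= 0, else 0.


z = w . x + b
= 0.3*-0.9 + 2.3*1.4 + 1.9
= -0.27 + 3.22 + 1.9
= 2.95 + 1.9
= 4.85
Since z = 4.85 >= 0, output = 1

1


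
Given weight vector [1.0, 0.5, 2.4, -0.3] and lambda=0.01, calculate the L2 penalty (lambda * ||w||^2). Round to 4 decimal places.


Squaring each weight:
1.0^2 = 1.0
0.5^2 = 0.25
2.4^2 = 5.76
(-0.3)^2 = 0.09
Sum of squares = 7.1
Penalty = 0.01 * 7.1 = 0.0710

0.0710


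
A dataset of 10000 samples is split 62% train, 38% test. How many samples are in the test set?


Train samples = 10000 * 62% = 6200
Test samples = 10000 - 6200
= 3800

3800


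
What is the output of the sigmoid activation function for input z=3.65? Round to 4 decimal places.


sigmoid(z) = 1 / (1 + exp(-z))
exp(-(3.65)) = exp(-3.65) = 0.026
1 + 0.026 = 1.026
1 / 1.026 = 0.9747

0.9747


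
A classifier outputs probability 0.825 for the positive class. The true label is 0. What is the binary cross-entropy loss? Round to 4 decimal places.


For y=0: Loss = -log(1-p)
= -log(1 - 0.825)
= -log(0.175)
= -(-1.743)
= 1.7430

1.7430


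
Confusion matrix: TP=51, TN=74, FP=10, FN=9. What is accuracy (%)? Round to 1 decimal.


Accuracy = (TP + TN) / (TP + TN + FP + FN) * 100
= (51 + 74) / (51 + 74 + 10 + 9)
= 125 / 144
= 0.8681
= 86.8%

86.8


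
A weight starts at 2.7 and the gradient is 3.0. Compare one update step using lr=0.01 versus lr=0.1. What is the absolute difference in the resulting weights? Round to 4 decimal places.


With lr=0.01: w_new = 2.7 - 0.01 * 3.0 = 2.67
With lr=0.1: w_new = 2.7 - 0.1 * 3.0 = 2.4
Absolute difference = |2.67 - 2.4|
= 0.2700

0.2700


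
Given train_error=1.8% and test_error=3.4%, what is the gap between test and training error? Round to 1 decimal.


Generalization gap = test_error - train_error
= 3.4 - 1.8
= 1.6%
A small gap suggests good generalization.

1.6


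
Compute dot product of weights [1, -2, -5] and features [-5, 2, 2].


Element-wise products:
1 * -5 = -5
-2 * 2 = -4
-5 * 2 = -10
Sum = -5 + -4 + -10
= -19

-19


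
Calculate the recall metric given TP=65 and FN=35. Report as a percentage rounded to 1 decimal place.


Recall = TP / (TP + FN) * 100
= 65 / (65 + 35)
= 65 / 100
= 0.65
= 65.0%

65.0


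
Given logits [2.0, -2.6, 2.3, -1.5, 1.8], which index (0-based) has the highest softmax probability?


Softmax is a monotonic transformation, so it preserves the argmax.
We need to find the index of the maximum logit.
Index 0: 2.0
Index 1: -2.6
Index 2: 2.3
Index 3: -1.5
Index 4: 1.8
Maximum logit = 2.3 at index 2

2


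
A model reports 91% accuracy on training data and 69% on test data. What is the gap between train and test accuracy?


Gap = train_accuracy - test_accuracy
= 91 - 69
= 22%
This large gap strongly indicates overfitting.

22


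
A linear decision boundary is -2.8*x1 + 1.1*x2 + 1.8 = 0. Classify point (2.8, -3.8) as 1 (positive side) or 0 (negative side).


Compute -2.8 * 2.8 + 1.1 * -3.8 + 1.8
= -7.84 + -4.18 + 1.8
= -10.22
Since -10.22 < 0, the point is on the negative side.

0


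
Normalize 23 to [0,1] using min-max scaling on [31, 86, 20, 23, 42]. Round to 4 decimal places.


Min = 20, Max = 86
Range = 86 - 20 = 66
Scaled = (x - min) / (max - min)
= (23 - 20) / 66
= 3 / 66
= 0.0455

0.0455


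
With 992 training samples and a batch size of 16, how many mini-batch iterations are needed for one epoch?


Iterations per epoch = dataset_size / batch_size
= 992 / 16
= 62

62


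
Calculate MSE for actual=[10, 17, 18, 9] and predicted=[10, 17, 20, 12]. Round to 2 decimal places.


Differences: [0, 0, -2, -3]
Squared errors: [0, 0, 4, 9]
Sum of squared errors = 13
MSE = 13 / 4 = 3.25

3.25


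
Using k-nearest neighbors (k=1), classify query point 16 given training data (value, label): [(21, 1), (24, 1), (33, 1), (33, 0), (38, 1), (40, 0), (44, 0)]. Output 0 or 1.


Distances from query 16:
Point 21 (class 1): distance = 5
K=1 nearest neighbors: classes = [1]
Votes for class 1: 1 / 1
Majority vote => class 1

1


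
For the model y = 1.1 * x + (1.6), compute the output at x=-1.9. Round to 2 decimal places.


y = 1.1 * -1.9 + (1.6)
= -2.09 + (1.6)
= -0.49

-0.49


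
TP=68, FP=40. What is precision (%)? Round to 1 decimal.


Precision = TP / (TP + FP) * 100
= 68 / (68 + 40)
= 68 / 108
= 0.6296
= 63.0%

63.0


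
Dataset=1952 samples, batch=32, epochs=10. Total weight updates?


Iterations per epoch = 1952 / 32 = 61
Total updates = iterations_per_epoch * epochs
= 61 * 10
= 610

610


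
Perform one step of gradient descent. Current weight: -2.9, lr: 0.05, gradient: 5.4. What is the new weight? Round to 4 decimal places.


w_new = w_old - lr * gradient
= -2.9 - 0.05 * 5.4
= -2.9 - (0.27)
= -3.1700

-3.1700


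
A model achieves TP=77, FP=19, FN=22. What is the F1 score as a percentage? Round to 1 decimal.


Precision = TP / (TP + FP) = 77 / 96 = 0.8021
Recall = TP / (TP + FN) = 77 / 99 = 0.7778
F1 = 2 * P * R / (P + R)
= 2 * 0.8021 * 0.7778 / (0.8021 + 0.7778)
= 1.2477 / 1.5799
= 0.7897
As percentage: 79.0%

79.0


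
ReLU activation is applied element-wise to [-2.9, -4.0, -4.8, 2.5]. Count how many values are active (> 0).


ReLU(x) = max(0, x) for each element:
ReLU(-2.9) = 0
ReLU(-4.0) = 0
ReLU(-4.8) = 0
ReLU(2.5) = 2.5
Active neurons (>0): 1

1


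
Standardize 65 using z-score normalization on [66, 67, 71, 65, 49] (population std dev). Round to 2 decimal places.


Mean = (66 + 67 + 71 + 65 + 49) / 5 = 63.6
Variance = sum((x_i - mean)^2) / n = 57.44
Std = sqrt(57.44) = 7.5789
Z = (x - mean) / std
= (65 - 63.6) / 7.5789
= 1.4 / 7.5789
= 0.18

0.18


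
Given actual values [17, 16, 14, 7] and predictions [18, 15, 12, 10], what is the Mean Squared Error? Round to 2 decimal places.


Differences: [-1, 1, 2, -3]
Squared errors: [1, 1, 4, 9]
Sum of squared errors = 15
MSE = 15 / 4 = 3.75

3.75
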